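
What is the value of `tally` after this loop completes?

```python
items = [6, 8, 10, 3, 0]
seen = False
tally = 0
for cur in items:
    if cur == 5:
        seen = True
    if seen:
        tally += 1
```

Count elements after first 5 in [6, 8, 10, 3, 0]
`tally` takes the values: 0

Answer: 0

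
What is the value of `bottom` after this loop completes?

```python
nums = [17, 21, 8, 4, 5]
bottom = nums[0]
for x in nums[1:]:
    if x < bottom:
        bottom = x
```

Minimum of [17, 21, 8, 4, 5]
`bottom` takes the values: 17 → 8 → 4

Answer: 4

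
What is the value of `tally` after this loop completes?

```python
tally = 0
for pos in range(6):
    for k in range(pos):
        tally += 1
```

Triangle number: 0+1+2+...+5
`tally` takes the values: 0 → 1 → 2 → 3 → 4 → 5 → 6 → 7 → 8 → 9 → 10 → 11 → 12 → 13 → 14 → 15

Answer: 15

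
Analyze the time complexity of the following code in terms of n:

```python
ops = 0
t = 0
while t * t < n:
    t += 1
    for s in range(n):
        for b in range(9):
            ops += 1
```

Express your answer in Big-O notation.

Each loop level contributes: √n × n × 1. Multiplying the contributions gives O(n√n).

Answer: O(n√n)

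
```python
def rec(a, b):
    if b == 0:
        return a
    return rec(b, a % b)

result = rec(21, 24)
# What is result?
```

rec(21, 24) -> rec(24, 21) -> rec(21, 3) -> rec(3, 0) -> 3

Answer: 3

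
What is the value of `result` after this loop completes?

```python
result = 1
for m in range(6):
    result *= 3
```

3^6 = 729
`result` takes the values: 1 → 3 → 9 → 27 → 81 → 243 → 729

Answer: 729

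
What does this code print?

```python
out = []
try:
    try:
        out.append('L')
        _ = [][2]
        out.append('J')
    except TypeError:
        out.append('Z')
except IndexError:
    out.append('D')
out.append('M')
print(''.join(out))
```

Execution trace: 'L' (try body) → 'D' (outer except IndexError) → 'M' (after the try/except). Output: LDM

Answer: LDM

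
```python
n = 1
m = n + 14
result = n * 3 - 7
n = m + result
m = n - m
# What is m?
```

Trace:
`n = 1` → n = 1
`m = n + 14` → m = 15
`result = n * 3 - 7` → result = -4
`n = m + result` → n = 11
`m = n - m` → m = -4
So m = -4

Answer: -4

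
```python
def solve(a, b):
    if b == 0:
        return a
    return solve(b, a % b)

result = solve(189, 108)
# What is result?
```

solve(189, 108) -> solve(108, 81) -> solve(81, 27) -> solve(27, 0) -> 27

Answer: 27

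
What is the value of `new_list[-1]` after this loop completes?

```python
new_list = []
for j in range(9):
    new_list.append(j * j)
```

Last element of squares 0 to 8
`new_list` takes the values: [] → [0] → [0, 1] → [0, 1, 4] → [0, 1, 4, 9] → [0, 1, 4, 9, 16] → [0, 1, 4, 9, 16, 25] → [0, 1, 4, 9, 16, 25, 36] → [0, 1, 4, 9, 16, 25, 36, 49] → [0, 1, 4, 9, 16, 25, 36, 49, 64]
So `new_list[-1]` = 64

Answer: 64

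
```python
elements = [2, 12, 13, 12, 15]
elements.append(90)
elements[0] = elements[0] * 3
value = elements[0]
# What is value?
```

Trace:
`elements = [2, 12, 13, 12, 15]` → elements = [2, 12, 13, 12, 15]
`elements.append(90)` → elements = [2, 12, 13, 12, 15, 90]
`elements[0] = elements[0] * 3` → elements = [6, 12, 13, 12, 15, 90]
`value = elements[0]` → value = 6
So value = 6

Answer: 6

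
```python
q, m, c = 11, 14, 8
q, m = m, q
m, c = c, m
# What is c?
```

Trace:
`q, m, c = 11, 14, 8` → q = 11; m = 14; c = 8
`q, m = m, q` → q = 14; m = 11
`m, c = c, m` → m = 8; c = 11
So c = 11

Answer: 11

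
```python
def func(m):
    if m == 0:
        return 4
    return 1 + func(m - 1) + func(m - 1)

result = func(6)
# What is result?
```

func(m) = 1 + 2·func(m-1), func(0)=4. Closed form: (4+1)·2^6 - 1 = 319.

Answer: 319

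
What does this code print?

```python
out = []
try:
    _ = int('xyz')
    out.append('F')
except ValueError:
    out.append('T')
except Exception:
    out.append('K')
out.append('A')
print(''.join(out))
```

Execution trace: 'T' (except ValueError) → 'A' (after the try/except). Output: TA

Answer: TA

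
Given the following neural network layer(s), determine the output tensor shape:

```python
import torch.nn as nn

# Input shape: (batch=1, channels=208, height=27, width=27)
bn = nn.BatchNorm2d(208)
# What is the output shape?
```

Input: (1, 208, 27, 27) -> Output: (1, 208, 27, 27)

Answer: (1, 208, 27, 27)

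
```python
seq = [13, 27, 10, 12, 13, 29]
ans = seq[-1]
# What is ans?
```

Trace:
`seq = [13, 27, 10, 12, 13, 29]` → seq = [13, 27, 10, 12, 13, 29]
`ans = seq[-1]` → ans = 29
So ans = 29

Answer: 29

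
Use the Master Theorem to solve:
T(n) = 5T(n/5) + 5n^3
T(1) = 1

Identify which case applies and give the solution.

a=5, b=5, f(n)=5n^3. log_5(5) = 1. Since c=3 > 1 and the regularity condition holds (5(n/5)^3 = (5/5^3)n^3 with 5/5^3 < 1), Case 3 applies: T(n) = Θ(f(n)) = O(n^3).

Answer: O(n^3) - Case 3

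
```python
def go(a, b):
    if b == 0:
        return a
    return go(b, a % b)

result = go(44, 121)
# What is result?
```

go(44, 121) -> go(121, 44) -> go(44, 33) -> go(33, 11) -> go(11, 0) -> 11

Answer: 11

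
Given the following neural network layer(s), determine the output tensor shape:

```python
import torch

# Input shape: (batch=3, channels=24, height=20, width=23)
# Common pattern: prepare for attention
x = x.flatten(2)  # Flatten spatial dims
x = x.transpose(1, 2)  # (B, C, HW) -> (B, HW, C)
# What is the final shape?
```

Input: (3, 24, 20, 23) -> after flatten(2): (3, 24, 460) -> Output: (3, 460, 24)

Answer: (3, 460, 24)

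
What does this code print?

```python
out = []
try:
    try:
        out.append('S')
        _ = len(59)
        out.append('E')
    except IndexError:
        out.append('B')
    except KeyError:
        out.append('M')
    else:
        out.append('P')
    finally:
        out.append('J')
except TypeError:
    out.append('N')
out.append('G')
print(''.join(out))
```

Execution trace: 'S' (try body) → 'J' (finally) → 'N' (outer except TypeError) → 'G' (after the try/except). Output: SJNG

Answer: SJNG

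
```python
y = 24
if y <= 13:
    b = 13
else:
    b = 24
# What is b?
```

Trace:
`y = 24` → y = 24
`if y <= 13: ...` → y <= 13 is False, take else branch → b = 24
So b = 24

Answer: 24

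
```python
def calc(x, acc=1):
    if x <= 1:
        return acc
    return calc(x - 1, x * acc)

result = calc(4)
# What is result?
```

Accumulator trace (n, acc): (4, 1) -> (3, 4) -> (2, 12) -> (1, 24) -> return 24

Answer: 24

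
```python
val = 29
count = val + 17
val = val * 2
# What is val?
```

Trace:
`val = 29` → val = 29
`count = val + 17` → count = 46
`val = val * 2` → val = 58
So val = 58

Answer: 58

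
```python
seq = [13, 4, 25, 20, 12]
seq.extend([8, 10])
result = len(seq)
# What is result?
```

Trace:
`seq = [13, 4, 25, 20, 12]` → seq = [13, 4, 25, 20, 12]
`seq.extend([8, 10])` → seq = [13, 4, 25, 20, 12, 8, 10]
`result = len(seq)` → result = 7
So result = 7

Answer: 7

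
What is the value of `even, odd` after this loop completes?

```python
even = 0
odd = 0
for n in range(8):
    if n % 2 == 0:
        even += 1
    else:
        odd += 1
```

Count evens and odds in range(8)
`even, odd` takes the values: (0, 0) → (1, 0) → (1, 1) → (2, 1) → (2, 2) → (3, 2) → (3, 3) → (4, 3) → (4, 4)

Answer: 4, 4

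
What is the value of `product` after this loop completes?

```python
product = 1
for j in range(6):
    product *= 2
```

2^6 = 64
`product` takes the values: 1 → 2 → 4 → 8 → 16 → 32 → 64

Answer: 64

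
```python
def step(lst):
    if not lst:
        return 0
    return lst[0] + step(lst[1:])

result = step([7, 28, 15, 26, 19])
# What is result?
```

7 + 28 + 15 + 26 + 19 + 0 = 95

Answer: 95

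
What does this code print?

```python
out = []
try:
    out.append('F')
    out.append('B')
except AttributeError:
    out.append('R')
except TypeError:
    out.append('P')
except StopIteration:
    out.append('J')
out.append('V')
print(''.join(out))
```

Execution trace: 'F' (try body) → 'B' (try body, no exception) → 'V' (after the try/except). Output: FBV

Answer: FBV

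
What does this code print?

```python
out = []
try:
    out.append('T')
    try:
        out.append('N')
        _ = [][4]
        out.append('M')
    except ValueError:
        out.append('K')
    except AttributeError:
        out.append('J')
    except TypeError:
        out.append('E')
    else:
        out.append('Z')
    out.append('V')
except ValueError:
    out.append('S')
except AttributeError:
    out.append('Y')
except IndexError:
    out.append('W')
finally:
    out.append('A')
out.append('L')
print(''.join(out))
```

Execution trace: 'T' (try body) → 'N' (inner try body) → 'W' (except IndexError) → 'A' (finally) → 'L' (after the try/except). Output: TNWAL

Answer: TNWAL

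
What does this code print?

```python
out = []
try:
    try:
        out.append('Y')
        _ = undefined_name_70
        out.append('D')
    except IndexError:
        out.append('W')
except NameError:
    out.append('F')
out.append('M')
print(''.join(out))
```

Execution trace: 'Y' (try body) → 'F' (outer except NameError) → 'M' (after the try/except). Output: YFM

Answer: YFM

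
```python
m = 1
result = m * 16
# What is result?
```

Trace:
`m = 1` → m = 1
`result = m * 16` → result = 16
So result = 16

Answer: 16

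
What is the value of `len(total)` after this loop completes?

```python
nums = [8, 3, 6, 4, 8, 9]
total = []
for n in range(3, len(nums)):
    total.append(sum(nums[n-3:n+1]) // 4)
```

Number of 4-element averages
`total` takes the values: [] → [5] → [5, 5] → [5, 5, 6]
So `len(total)` = 3

Answer: 3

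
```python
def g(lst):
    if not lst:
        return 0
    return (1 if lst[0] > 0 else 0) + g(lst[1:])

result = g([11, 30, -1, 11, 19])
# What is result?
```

Count of positive elements in [11, 30, -1, 11, 19] = 4

Answer: 4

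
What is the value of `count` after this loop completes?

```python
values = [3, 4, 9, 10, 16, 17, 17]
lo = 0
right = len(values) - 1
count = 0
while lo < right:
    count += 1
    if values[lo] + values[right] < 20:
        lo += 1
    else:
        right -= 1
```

Steps to find pair summing to 20
`count` takes the values: 0 → 1 → 2 → 3 → 4 → 5 → 6

Answer: 6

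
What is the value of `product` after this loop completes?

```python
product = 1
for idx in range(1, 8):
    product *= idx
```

7! = 5040
`product` takes the values: 1 → 2 → 6 → 24 → 120 → 720 → 5040

Answer: 5040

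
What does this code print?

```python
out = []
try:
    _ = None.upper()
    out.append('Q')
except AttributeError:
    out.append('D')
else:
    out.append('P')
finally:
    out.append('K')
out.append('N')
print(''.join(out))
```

Execution trace: 'D' (except AttributeError) → 'K' (finally) → 'N' (after the try/except). Output: DKN

Answer: DKN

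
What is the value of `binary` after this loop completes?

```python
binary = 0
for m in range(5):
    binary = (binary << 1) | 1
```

Build 5 consecutive 1-bits: 0b11111
`binary` takes the values: 0 → 1 → 3 → 7 → 15 → 31

Answer: 31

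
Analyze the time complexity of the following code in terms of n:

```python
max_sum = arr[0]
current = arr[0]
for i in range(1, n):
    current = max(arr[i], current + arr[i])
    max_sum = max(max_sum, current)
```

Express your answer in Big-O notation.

This is Kadane's algorithm for maximum subarray. Time complexity: O(n).

Answer: O(n)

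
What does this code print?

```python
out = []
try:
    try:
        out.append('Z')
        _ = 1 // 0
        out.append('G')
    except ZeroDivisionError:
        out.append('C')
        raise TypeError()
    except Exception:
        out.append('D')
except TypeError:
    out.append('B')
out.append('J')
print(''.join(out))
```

Execution trace: 'Z' (inner try body) → 'C' (inner except ZeroDivisionError) → 'B' (outer except TypeError) → 'J' (after the try/except). Output: ZCBJ

Answer: ZCBJ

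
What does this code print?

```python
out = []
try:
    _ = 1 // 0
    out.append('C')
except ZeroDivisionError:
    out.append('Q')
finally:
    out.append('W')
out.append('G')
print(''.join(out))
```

Execution trace: 'Q' (except ZeroDivisionError) → 'W' (finally) → 'G' (after the try/except). Output: QWG

Answer: QWG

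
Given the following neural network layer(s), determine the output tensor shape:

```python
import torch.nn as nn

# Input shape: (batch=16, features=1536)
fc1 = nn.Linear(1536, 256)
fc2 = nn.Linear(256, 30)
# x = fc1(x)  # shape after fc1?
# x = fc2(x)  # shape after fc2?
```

Input: (16, 1536) -> after fc1: (16, 256) -> Output: (16, 30)

Answer: (16, 30)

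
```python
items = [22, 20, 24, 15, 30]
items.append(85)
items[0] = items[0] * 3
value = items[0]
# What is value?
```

Trace:
`items = [22, 20, 24, 15, 30]` → items = [22, 20, 24, 15, 30]
`items.append(85)` → items = [22, 20, 24, 15, 30, 85]
`items[0] = items[0] * 3` → items = [66, 20, 24, 15, 30, 85]
`value = items[0]` → value = 66
So value = 66

Answer: 66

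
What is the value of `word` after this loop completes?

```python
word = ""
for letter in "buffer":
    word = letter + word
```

Reverse 'buffer'
`word` takes the values: "" → "b" → "ub" → "fub" → "ffub" → "effub" → "reffub"

Answer: "reffub"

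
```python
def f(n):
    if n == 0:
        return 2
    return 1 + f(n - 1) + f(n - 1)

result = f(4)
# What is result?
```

f(n) = 1 + 2·f(n-1), f(0)=2. Closed form: (2+1)·2^4 - 1 = 47.

Answer: 47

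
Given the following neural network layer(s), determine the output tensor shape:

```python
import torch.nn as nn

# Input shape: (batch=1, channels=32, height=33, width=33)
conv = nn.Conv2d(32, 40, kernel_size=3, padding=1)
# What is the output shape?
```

Input: (1, 32, 33, 33) -> Output: (1, 40, 33, 33)

Answer: (1, 40, 33, 33)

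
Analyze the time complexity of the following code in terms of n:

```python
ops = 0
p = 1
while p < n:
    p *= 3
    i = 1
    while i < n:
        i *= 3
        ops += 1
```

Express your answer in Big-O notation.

Each loop level contributes: log n × log n. Multiplying the contributions gives O(log² n).

Answer: O(log² n)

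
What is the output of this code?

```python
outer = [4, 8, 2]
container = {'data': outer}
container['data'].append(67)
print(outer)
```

Key concept: dict holds reference to list.
Step by step:
`outer = [4, 8, 2]` → outer = [4, 8, 2]
`container = {'data': outer}` → container = {'data': [4, 8, 2]}
`container['data'].append(67)` → outer = [4, 8, 2, 67]; container = {'data': [4, 8, 2, 67]}
`print(outer)` → prints [4, 8, 2, 67]

Answer: [4, 8, 2, 67]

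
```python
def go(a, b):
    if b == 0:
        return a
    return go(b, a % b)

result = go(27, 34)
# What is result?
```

go(27, 34) -> go(34, 27) -> go(27, 7) -> go(7, 6) -> go(6, 1) -> go(1, 0) -> 1

Answer: 1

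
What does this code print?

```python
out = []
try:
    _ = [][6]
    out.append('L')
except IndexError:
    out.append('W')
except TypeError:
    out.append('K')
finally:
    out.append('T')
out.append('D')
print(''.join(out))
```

Execution trace: 'W' (except IndexError) → 'T' (finally) → 'D' (after the try/except). Output: WTD

Answer: WTD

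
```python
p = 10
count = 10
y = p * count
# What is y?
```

Trace:
`p = 10` → p = 10
`count = 10` → count = 10
`y = p * count` → y = 100
So y = 100

Answer: 100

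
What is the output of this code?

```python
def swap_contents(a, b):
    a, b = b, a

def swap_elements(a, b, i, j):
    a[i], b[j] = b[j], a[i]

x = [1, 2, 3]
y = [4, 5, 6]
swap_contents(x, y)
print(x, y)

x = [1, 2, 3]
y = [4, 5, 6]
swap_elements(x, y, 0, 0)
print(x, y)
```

Key concept: parameter rebinding vs mutation.
Step by step:
`x = [1, 2, 3]` → x = [1, 2, 3]
`y = [4, 5, 6]` → y = [4, 5, 6]
`swap_contents(x, y)` → no visible change to tracked variables
`print(x, y)` → prints [1, 2, 3] [4, 5, 6]
`x = [1, 2, 3]` → x = [1, 2, 3]
`y = [4, 5, 6]` → y = [4, 5, 6]
`swap_elements(x, y, 0, 0)` → x = [4, 2, 3]; y = [1, 5, 6]
`print(x, y)` → prints [4, 2, 3] [1, 5, 6]

Answer:
[1, 2, 3] [4, 5, 6]
[4, 2, 3] [1, 5, 6]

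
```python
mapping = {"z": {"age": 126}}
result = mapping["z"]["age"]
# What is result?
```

Trace:
`mapping = {"z": {"age": 126}}` → mapping = {'z': {'age': 126}}
`result = mapping["z"]["age"]` → result = 126
So result = 126

Answer: 126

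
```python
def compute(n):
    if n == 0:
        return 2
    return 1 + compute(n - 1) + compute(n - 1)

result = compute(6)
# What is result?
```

compute(n) = 1 + 2·compute(n-1), compute(0)=2. Closed form: (2+1)·2^6 - 1 = 191.

Answer: 191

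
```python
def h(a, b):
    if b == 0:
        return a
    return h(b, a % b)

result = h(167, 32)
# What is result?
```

h(167, 32) -> h(32, 7) -> h(7, 4) -> h(4, 3) -> h(3, 1) -> h(1, 0) -> 1

Answer: 1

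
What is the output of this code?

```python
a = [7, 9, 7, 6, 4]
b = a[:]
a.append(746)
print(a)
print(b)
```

Key concept: slice [:] creates copy.
Step by step:
`a = [7, 9, 7, 6, 4]` → a = [7, 9, 7, 6, 4]
`b = a[:]` → b = [7, 9, 7, 6, 4]
`a.append(746)` → a = [7, 9, 7, 6, 4, 746]
`print(a)` → prints [7, 9, 7, 6, 4, 746]
`print(b)` → prints [7, 9, 7, 6, 4]

Answer:
[7, 9, 7, 6, 4, 746]
[7, 9, 7, 6, 4]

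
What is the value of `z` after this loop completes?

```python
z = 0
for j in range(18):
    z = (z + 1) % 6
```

Increment mod 6, 18 times = 0
`z` takes the values: 0 → 1 → 2 → 3 → 4 → 5 → 0 → 1 → 2 → 3 → 4 → 5 → 0 → 1 → 2 → 3 → 4 → 5 → 0

Answer: 0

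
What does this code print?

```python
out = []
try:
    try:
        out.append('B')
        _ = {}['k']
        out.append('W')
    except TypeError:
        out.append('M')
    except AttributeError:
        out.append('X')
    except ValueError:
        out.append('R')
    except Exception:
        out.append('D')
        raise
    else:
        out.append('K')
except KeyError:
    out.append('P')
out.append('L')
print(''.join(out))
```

Execution trace: 'B' (inner try body) → 'D' (inner except Exception) → 'P' (outer except KeyError) → 'L' (after the try/except). Output: BDPL

Answer: BDPL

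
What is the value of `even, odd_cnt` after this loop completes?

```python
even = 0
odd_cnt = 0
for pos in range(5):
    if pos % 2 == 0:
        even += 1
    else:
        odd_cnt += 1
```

Count evens and odds in range(5)
`even, odd_cnt` takes the values: (0, 0) → (1, 0) → (1, 1) → (2, 1) → (2, 2) → (3, 2)

Answer: 3, 2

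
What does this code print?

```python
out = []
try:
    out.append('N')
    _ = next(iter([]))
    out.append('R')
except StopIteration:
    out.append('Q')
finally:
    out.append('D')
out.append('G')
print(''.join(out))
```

Execution trace: 'N' (try body) → 'Q' (except StopIteration) → 'D' (finally) → 'G' (after the try/except). Output: NQDG

Answer: NQDG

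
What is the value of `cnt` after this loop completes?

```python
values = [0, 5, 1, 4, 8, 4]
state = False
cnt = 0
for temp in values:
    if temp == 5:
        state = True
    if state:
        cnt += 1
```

Count elements after first 5 in [0, 5, 1, 4, 8, 4]
`cnt` takes the values: 0 → 1 → 2 → 3 → 4 → 5

Answer: 5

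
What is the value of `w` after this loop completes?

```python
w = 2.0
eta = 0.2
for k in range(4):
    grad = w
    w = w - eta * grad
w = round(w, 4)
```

Gradient descent: w = 2.0 * (1 - 0.2)^4
`w` takes the values: 2.0 → 1.6 → 1.28 → 1.024 → 0.8192

Answer: 0.8192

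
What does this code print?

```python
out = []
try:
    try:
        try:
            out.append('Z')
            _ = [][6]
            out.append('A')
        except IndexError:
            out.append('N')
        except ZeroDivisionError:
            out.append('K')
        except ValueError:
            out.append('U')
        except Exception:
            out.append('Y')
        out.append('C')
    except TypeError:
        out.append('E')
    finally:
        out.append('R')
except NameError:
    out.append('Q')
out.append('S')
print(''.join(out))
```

Execution trace: 'Z' (inner try body) → 'N' (inner except IndexError) → 'C' (try body, no exception) → 'R' (finally) → 'S' (after the try/except). Output: ZNCRS

Answer: ZNCRS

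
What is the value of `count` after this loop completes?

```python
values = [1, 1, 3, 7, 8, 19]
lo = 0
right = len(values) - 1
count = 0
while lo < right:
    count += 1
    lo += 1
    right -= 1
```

Iterations until pointers meet (list length 6)
`count` takes the values: 0 → 1 → 2 → 3

Answer: 3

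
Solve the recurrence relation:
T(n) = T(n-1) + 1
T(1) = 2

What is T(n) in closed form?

Unrolling: T(n) = T(1) + 1·(n-1) = 2 + 1(n-1) = n + 1.

Answer: T(n) = n + 1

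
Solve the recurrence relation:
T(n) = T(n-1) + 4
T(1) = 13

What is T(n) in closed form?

Unrolling: T(n) = T(1) + 4·(n-1) = 13 + 4(n-1) = 4n + 9.

Answer: T(n) = 4n + 9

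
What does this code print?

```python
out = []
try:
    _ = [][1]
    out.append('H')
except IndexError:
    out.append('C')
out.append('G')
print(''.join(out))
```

Execution trace: 'C' (except IndexError) → 'G' (after the try/except). Output: CG

Answer: CG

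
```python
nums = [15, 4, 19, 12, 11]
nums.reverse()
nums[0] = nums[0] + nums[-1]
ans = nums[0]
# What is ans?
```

Trace:
`nums = [15, 4, 19, 12, 11]` → nums = [15, 4, 19, 12, 11]
`nums.reverse()` → nums = [11, 12, 19, 4, 15]
`nums[0] = nums[0] + nums[-1]` → nums = [26, 12, 19, 4, 15]
`ans = nums[0]` → ans = 26
So ans = 26

Answer: 26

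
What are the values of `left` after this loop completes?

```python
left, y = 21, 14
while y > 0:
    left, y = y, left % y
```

GCD of 21 and 14
`left` takes the values: 21 → 14 → 7

Answer: 7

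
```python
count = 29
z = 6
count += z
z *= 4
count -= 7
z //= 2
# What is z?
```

Trace:
`count = 29` → count = 29
`z = 6` → z = 6
`count += z` → count = 35
`z *= 4` → z = 24
`count -= 7` → count = 28
`z //= 2` → z = 12
So z = 12

Answer: 12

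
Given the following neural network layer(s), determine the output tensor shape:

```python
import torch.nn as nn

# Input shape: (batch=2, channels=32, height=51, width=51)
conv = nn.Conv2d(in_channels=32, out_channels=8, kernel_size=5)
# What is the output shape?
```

Input: (2, 32, 51, 51) -> Output: (2, 8, 47, 47)

Answer: (2, 8, 47, 47)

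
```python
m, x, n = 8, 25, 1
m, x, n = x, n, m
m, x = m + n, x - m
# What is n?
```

Trace:
`m, x, n = 8, 25, 1` → m = 8; x = 25; n = 1
`m, x, n = x, n, m` → m = 25; x = 1; n = 8
`m, x = m + n, x - m` → m = 33; x = -24
So n = 8

Answer: 8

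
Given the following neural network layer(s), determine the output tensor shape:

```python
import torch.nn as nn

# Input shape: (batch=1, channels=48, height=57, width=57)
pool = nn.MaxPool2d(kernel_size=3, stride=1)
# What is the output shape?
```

Input: (1, 48, 57, 57) -> Output: (1, 48, 55, 55)

Answer: (1, 48, 55, 55)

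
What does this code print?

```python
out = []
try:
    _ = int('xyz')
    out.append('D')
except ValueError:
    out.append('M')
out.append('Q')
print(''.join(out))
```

Execution trace: 'M' (except ValueError) → 'Q' (after the try/except). Output: MQ

Answer: MQ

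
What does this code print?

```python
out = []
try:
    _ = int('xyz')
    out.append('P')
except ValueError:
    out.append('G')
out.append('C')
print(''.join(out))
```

Execution trace: 'G' (except ValueError) → 'C' (after the try/except). Output: GC

Answer: GC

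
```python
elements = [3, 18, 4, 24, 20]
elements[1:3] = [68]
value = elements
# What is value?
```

Trace:
`elements = [3, 18, 4, 24, 20]` → elements = [3, 18, 4, 24, 20]
`elements[1:3] = [68]` → elements = [3, 68, 24, 20]
`value = elements` → value = [3, 68, 24, 20]
So value = [3, 68, 24, 20]

Answer: [3, 68, 24, 20]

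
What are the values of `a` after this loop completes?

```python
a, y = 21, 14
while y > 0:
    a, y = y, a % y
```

GCD of 21 and 14
`a` takes the values: 21 → 14 → 7

Answer: 7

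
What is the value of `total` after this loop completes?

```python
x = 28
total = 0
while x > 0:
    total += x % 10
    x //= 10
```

Sum digits of 28
`total` takes the values: 0 → 8 → 10

Answer: 10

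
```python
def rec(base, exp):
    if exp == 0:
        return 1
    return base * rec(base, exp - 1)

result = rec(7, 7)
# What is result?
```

rec(7, 7) = 7 * 7 * 7 * 7 * 7 * 7 * 7 = 823543

Answer: 823543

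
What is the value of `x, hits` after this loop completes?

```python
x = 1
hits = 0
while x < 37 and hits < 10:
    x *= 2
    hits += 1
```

Double until >= 37 or 10 iterations
`x, hits` takes the values: (1, 0) → (2, 0) → (2, 1) → (4, 1) → (4, 2) → (8, 2) → (8, 3) → (16, 3) → (16, 4) → (32, 4) → (32, 5) → (64, 5) → (64, 6)

Answer: 64, 6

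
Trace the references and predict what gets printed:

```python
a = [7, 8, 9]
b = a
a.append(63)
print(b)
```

Key concept: basic list aliasing.
Step by step:
`a = [7, 8, 9]` → a = [7, 8, 9]
`b = a` → b = [7, 8, 9] (same object as a)
`a.append(63)` → a = [7, 8, 9, 63] (same object as b); b = [7, 8, 9, 63] (same object as a)
`print(b)` → prints [7, 8, 9, 63]

Answer: [7, 8, 9, 63]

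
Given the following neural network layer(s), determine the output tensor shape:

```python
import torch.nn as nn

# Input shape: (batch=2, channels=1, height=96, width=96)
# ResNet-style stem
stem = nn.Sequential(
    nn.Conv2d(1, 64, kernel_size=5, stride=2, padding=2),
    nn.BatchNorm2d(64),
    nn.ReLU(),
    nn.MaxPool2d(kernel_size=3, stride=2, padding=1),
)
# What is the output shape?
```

Input: (2, 1, 96, 96) -> after Conv2d 5x5 stride=2: (2, 64, 48, 48) -> Output: (2, 64, 24, 24)

Answer: (2, 64, 24, 24)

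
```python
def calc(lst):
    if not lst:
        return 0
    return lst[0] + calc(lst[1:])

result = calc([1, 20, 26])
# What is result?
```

1 + 20 + 26 + 0 = 47

Answer: 47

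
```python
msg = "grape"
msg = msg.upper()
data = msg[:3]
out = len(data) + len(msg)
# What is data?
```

Trace:
`msg = "grape"` → msg = 'grape'
`msg = msg.upper()` → msg = 'GRAPE'
`data = msg[:3]` → data = 'GRA'
`out = len(data) + len(msg)` → out = 8
So data = 'GRA'

Answer: 'GRA'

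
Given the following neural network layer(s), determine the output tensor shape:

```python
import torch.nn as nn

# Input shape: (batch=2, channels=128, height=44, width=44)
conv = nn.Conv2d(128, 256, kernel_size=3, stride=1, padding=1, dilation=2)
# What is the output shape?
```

Input: (2, 128, 44, 44) -> Output: (2, 256, 42, 42)

Answer: (2, 256, 42, 42)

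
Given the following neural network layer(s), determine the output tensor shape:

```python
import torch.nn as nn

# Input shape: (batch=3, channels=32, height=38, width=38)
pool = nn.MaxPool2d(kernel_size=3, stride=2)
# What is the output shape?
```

Input: (3, 32, 38, 38) -> Output: (3, 32, 18, 18)

Answer: (3, 32, 18, 18)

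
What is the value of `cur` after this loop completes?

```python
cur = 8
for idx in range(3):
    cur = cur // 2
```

Halve 3 times: 8 // 2^3 = 1
`cur` takes the values: 8 → 4 → 2 → 1

Answer: 1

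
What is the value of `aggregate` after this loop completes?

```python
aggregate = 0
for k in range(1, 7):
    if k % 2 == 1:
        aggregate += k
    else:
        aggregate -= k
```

Add odd, subtract even
`aggregate` takes the values: 0 → 1 → -1 → 2 → -2 → 3 → -3

Answer: -3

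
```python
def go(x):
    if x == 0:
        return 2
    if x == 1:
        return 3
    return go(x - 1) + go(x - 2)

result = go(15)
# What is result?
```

Build up from base cases: go(0)=2, go(1)=3, go(2)=5, go(3)=8, go(4)=13, go(5)=21, go(6)=34, ..., go(15)=2584

Answer: 2584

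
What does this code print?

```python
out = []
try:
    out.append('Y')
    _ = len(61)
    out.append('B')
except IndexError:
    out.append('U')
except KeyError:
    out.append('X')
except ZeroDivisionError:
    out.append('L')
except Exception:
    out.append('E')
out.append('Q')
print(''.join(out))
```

Execution trace: 'Y' (try body) → 'E' (except Exception) → 'Q' (after the try/except). Output: YEQ

Answer: YEQ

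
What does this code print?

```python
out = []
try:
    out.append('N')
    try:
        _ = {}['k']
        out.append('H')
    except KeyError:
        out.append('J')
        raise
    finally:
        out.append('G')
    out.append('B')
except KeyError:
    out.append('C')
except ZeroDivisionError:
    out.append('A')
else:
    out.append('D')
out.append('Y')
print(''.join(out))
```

Execution trace: 'N' (try body) → 'J' (inner except KeyError) → 'G' (inner finally) → 'C' (except KeyError) → 'Y' (after the try/except). Output: NJGCY

Answer: NJGCY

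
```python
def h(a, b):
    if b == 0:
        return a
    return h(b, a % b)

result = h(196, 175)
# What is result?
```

h(196, 175) -> h(175, 21) -> h(21, 7) -> h(7, 0) -> 7

Answer: 7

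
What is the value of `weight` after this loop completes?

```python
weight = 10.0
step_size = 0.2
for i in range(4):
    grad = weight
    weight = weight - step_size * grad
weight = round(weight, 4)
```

Gradient descent: w = 10.0 * (1 - 0.2)^4
`weight` takes the values: 10.0 → 8.0 → 6.4 → 5.12 → 4.096

Answer: 4.096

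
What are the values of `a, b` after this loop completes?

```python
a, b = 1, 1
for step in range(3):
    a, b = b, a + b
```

Fibonacci: after 3 iterations
`a, b` takes the values: (1, 1) → (1, 2) → (2, 3) → (3, 5)

Answer: 3, 5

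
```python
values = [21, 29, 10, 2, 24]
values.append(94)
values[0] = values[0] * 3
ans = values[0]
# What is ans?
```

Trace:
`values = [21, 29, 10, 2, 24]` → values = [21, 29, 10, 2, 24]
`values.append(94)` → values = [21, 29, 10, 2, 24, 94]
`values[0] = values[0] * 3` → values = [63, 29, 10, 2, 24, 94]
`ans = values[0]` → ans = 63
So ans = 63

Answer: 63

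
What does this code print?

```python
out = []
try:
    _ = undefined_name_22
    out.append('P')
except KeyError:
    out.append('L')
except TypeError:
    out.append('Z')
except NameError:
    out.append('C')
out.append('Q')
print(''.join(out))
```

Execution trace: 'C' (except NameError) → 'Q' (after the try/except). Output: CQ

Answer: CQ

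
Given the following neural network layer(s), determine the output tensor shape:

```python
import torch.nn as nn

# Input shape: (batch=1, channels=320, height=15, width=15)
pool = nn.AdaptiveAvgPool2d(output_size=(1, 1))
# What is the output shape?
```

Input: (1, 320, 15, 15) -> Output: (1, 320, 1, 1)

Answer: (1, 320, 1, 1)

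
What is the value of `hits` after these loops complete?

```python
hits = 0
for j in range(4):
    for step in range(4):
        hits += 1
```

4 * 4 = 16
`hits` takes the values: 0 → 1 → 2 → 3 → 4 → 5 → 6 → 7 → 8 → 9 → 10 → 11 → 12 → 13 → 14 → 15 → 16

Answer: 16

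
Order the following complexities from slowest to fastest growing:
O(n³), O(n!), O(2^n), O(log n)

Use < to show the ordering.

Ordered by growth rate: O(log n) < O(n³) < O(2^n) < O(n!)

Answer: O(log n) < O(n³) < O(2^n) < O(n!)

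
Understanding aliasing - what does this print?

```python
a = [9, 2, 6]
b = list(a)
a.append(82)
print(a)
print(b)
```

Key concept: list() constructor creates copy.
Step by step:
`a = [9, 2, 6]` → a = [9, 2, 6]
`b = list(a)` → b = [9, 2, 6]
`a.append(82)` → a = [9, 2, 6, 82]
`print(a)` → prints [9, 2, 6, 82]
`print(b)` → prints [9, 2, 6]

Answer:
[9, 2, 6, 82]
[9, 2, 6]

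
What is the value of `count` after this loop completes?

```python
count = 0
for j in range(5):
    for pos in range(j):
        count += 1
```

Triangle number: 0+1+2+...+4
`count` takes the values: 0 → 1 → 2 → 3 → 4 → 5 → 6 → 7 → 8 → 9 → 10

Answer: 10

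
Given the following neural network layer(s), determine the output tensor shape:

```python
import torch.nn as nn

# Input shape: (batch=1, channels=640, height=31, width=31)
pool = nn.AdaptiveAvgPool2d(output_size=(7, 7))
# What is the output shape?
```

Input: (1, 640, 31, 31) -> Output: (1, 640, 7, 7)

Answer: (1, 640, 7, 7)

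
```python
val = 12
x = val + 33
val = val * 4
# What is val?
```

Trace:
`val = 12` → val = 12
`x = val + 33` → x = 45
`val = val * 4` → val = 48
So val = 48

Answer: 48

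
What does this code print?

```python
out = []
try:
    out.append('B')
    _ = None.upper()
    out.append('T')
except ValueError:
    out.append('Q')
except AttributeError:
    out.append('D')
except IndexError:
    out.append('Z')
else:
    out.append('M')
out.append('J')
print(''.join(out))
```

Execution trace: 'B' (try body) → 'D' (except AttributeError) → 'J' (after the try/except). Output: BDJ

Answer: BDJ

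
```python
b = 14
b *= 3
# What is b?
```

Trace:
`b = 14` → b = 14
`b *= 3` → b = 42
So b = 42

Answer: 42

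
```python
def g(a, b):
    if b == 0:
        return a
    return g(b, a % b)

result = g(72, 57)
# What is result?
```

g(72, 57) -> g(57, 15) -> g(15, 12) -> g(12, 3) -> g(3, 0) -> 3

Answer: 3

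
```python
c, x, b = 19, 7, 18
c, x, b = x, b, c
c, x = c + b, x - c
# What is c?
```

Trace:
`c, x, b = 19, 7, 18` → c = 19; x = 7; b = 18
`c, x, b = x, b, c` → c = 7; x = 18; b = 19
`c, x = c + b, x - c` → c = 26; x = 11
So c = 26

Answer: 26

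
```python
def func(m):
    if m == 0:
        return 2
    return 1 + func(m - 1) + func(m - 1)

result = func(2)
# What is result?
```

func(m) = 1 + 2·func(m-1), func(0)=2. Closed form: (2+1)·2^2 - 1 = 11.

Answer: 11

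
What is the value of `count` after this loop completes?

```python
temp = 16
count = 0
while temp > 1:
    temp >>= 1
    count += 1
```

Count right shifts until 1
`count` takes the values: 0 → 1 → 2 → 3 → 4

Answer: 4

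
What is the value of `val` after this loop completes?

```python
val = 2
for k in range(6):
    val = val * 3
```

Multiply by 3, 6 times: 2 * 3^6 = 1458
`val` takes the values: 2 → 6 → 18 → 54 → 162 → 486 → 1458

Answer: 1458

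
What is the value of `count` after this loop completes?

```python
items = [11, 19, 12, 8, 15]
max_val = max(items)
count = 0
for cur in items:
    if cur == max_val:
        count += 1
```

Count of max value 19 in [11, 19, 12, 8, 15]
`count` takes the values: 0 → 1

Answer: 1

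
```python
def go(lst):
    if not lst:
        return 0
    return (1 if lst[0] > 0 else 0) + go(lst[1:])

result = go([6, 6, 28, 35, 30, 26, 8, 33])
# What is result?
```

Count of positive elements in [6, 6, 28, 35, 30, 26, 8, 33] = 8

Answer: 8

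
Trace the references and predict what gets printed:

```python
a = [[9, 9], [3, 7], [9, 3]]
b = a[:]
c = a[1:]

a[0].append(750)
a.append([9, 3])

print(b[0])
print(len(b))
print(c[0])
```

Key concept: slice with nested mutation.
Step by step:
`a = [[9, 9], [3, 7], [9, 3]]` → a = [[9, 9], [3, 7], [9, 3]]
`b = a[:]` → b = [[9, 9], [3, 7], [9, 3]]
`c = a[1:]` → c = [[3, 7], [9, 3]]
`a[0].append(750)` → a = [[9, 9, 750], [3, 7], [9, 3]]; b = [[9, 9, 750], [3, 7], [9, 3]]
`a.append([9, 3])` → a = [[9, 9, 750], [3, 7], [9, 3], [9, 3]]
`print(b[0])` → prints [9, 9, 750]
`print(len(b))` → prints 3
`print(c[0])` → prints [3, 7]

Answer:
[9, 9, 750]
3
[3, 7]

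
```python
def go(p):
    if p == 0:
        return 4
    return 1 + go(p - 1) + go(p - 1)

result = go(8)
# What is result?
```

go(p) = 1 + 2·go(p-1), go(0)=4. Closed form: (4+1)·2^8 - 1 = 1279.

Answer: 1279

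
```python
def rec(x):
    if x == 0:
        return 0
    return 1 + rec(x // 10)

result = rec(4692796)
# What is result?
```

Count of digits of 4692796: 7

Answer: 7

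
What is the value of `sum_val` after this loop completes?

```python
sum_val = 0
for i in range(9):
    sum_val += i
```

Sum of 0 to 8 = 36
`sum_val` takes the values: 0 → 1 → 3 → 6 → 10 → 15 → 21 → 28 → 36

Answer: 36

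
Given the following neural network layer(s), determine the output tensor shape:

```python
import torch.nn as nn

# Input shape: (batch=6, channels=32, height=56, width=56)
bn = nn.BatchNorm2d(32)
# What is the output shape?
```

Input: (6, 32, 56, 56) -> Output: (6, 32, 56, 56)

Answer: (6, 32, 56, 56)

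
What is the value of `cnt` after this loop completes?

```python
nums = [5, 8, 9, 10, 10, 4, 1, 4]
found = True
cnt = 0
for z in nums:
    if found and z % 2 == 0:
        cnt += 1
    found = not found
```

Count even values at even positions
`cnt` takes the values: 0 → 1

Answer: 1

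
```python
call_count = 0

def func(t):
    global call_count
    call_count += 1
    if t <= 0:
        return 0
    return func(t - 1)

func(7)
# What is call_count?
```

Linear recursion stepping by 1: 8 calls from t=7 down to ≤0.

Answer: 8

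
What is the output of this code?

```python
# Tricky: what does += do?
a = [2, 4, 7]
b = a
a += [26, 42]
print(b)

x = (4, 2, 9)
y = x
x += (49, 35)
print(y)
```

Key concept: += behavior differs for mutable vs immutable.
Step by step:
`a = [2, 4, 7]` → a = [2, 4, 7]
`b = a` → b = [2, 4, 7] (same object as a)
`a += [26, 42]` → a = [2, 4, 7, 26, 42] (same object as b); b = [2, 4, 7, 26, 42] (same object as a)
`print(b)` → prints [2, 4, 7, 26, 42]
`x = (4, 2, 9)` → x = (4, 2, 9)
`y = x` → y = (4, 2, 9)
`x += (49, 35)` → x = (4, 2, 9, 49, 35)
`print(y)` → prints (4, 2, 9)

Answer:
[2, 4, 7, 26, 42]
(4, 2, 9)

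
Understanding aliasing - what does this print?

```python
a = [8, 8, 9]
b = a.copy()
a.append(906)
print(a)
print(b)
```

Key concept: list.copy() creates independent copy.
Step by step:
`a = [8, 8, 9]` → a = [8, 8, 9]
`b = a.copy()` → b = [8, 8, 9]
`a.append(906)` → a = [8, 8, 9, 906]
`print(a)` → prints [8, 8, 9, 906]
`print(b)` → prints [8, 8, 9]

Answer:
[8, 8, 9, 906]
[8, 8, 9]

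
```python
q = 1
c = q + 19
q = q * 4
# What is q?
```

Trace:
`q = 1` → q = 1
`c = q + 19` → c = 20
`q = q * 4` → q = 4
So q = 4

Answer: 4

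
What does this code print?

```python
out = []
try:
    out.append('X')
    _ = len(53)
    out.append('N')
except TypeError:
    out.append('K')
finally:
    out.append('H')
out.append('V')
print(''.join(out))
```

Execution trace: 'X' (try body) → 'K' (except TypeError) → 'H' (finally) → 'V' (after the try/except). Output: XKHV

Answer: XKHV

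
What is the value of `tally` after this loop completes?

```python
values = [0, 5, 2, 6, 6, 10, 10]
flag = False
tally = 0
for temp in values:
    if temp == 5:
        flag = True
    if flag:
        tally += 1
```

Count elements after first 5 in [0, 5, 2, 6, 6, 10, 10]
`tally` takes the values: 0 → 1 → 2 → 3 → 4 → 5 → 6

Answer: 6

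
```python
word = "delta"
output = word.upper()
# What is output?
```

Trace:
`word = "delta"` → word = 'delta'
`output = word.upper()` → output = 'DELTA'
So output = 'DELTA'

Answer: 'DELTA'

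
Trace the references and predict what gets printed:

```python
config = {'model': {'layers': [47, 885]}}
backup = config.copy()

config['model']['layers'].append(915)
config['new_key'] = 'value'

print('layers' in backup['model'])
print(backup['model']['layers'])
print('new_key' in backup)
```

Key concept: shallow copy gotcha with nested dict.
Step by step:
`config = {'model': {'layers': [47, 885]}}` → config = {'model': {'layers': [47, 885]}}
`backup = config.copy()` → backup = {'model': {'layers': [47, 885]}}
`config['model']['layers'].append(915)` → config = {'model': {'layers': [47, 885, 915]}}; backup = {'model': {'layers': [47, 885, 915]}}
`config['new_key'] = 'value'` → config = {'model': {'layers': [47, 885, 915]}, 'new_key': 'value'}
`print('layers' in backup['model'])` → prints True
`print(backup['model']['layers'])` → prints [47, 885, 915]
`print('new_key' in backup)` → prints False

Answer:
True
[47, 885, 915]
False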